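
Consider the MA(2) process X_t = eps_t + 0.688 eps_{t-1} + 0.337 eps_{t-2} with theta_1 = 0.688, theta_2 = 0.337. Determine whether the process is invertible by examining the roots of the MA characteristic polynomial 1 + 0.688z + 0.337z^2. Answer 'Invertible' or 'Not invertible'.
\text{Invertible}

The MA(q) characteristic polynomial is P(z) = 1 + 0.688z + 0.337z^2.
Invertibility requires all roots to lie outside the unit circle, i.e. |z| > 1 for every root.
Set 1 + (0.688) z + (0.337) z^2 = 0, i.e. a z^2 + b z + c = 0 with a = 0.337, b = 0.688, c = 1.
Discriminant D = b^2 - 4ac = (0.688)^2 - 4*(0.337)*1 = 0.473344 - (1.348) = -0.874656.
D < 0, so the roots are the complex-conjugate pair z = (-b +/- i sqrt(-D)) / (2a) = -1.0208 +/- 1.3876i.
For a conjugate pair |z|^2 = z * conj(z) = (product of roots) = c/a = 1/(0.337) = 2.967359, so |z| = sqrt(2.967359) = 1.7226 for both roots.
Moduli of all roots: 1.7226, 1.7226.
All moduli strictly greater than 1? Yes.
Verdict: Invertible.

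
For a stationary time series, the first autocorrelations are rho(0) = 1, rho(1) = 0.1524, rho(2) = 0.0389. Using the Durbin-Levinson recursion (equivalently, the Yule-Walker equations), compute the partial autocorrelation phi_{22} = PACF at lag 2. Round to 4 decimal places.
\phi_{22} = 0.0160

The PACF at lag k is phi_{kk}, the last component of the solution
to the Yule-Walker system G_k phi = r_k where
  (G_k)_{ij} = rho(|i - j|), (r_k)_i = rho(i), i,j = 1..k.
Equivalently, Durbin-Levinson gives phi_{kk} iteratively:
  phi_{11} = rho(1)
  phi_{kk} = [rho(k) - sum_{j=1..k-1} phi_{k-1,j} rho(k-j)]
            / [1 - sum_{j=1..k-1} phi_{k-1,j} rho(j)],
  phi_{k,j} = phi_{k-1,j} - phi_{kk} phi_{k-1,k-j},  j = 1..k-1.
Step k = 1:
  phi_11 = rho(1) = 0.1524.
Step k = 2:
  phi_22 = [rho(2) - phi_11 rho(1)] / [1 - phi_11 rho(1)] = [0.0389 - (0.1524)(0.1524)] / [1 - (0.1524)(0.1524)]
         = 0.01567424 / 0.97677424 = 0.016.
Therefore phi_{22} = 0.0160.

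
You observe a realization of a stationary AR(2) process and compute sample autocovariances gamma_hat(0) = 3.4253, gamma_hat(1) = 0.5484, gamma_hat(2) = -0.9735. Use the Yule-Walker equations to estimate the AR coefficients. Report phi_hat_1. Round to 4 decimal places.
\hat\phi_{1} = 0.2110

The Yule-Walker equations for an AR(p) process read, in matrix form,
  Gamma_p phi = r_p,   with   (Gamma_p)_{ij} = gamma(|i - j|),
                       (r_p)_i = gamma(i),   i,j = 1..p.
Substitute the sample gammas (Toeplitz matrix and right-hand side of size 2):
  Gamma_p = [[3.4253, 0.5484], [0.5484, 3.4253]]
  r_p     = [0.5484, -0.9735]
Written out:
  3.4253 phi_1 + 0.5484 phi_2 = 0.5484
  0.5484 phi_1 + 3.4253 phi_2 = -0.9735
Solve by Cramer's rule:
  det = gamma(0)^2 - gamma(1)^2 = (3.4253)^2 - (0.5484)^2 = 11.73268009 - 0.30074256 = 11.43193753
  phi_hat_1 = [gamma(1) gamma(0) - gamma(1) gamma(2)] / det = [(0.5484)(3.4253) - (0.5484)(-0.9735)] / 11.43193753 = 2.41230192 / 11.43193753 = 0.211
  phi_hat_2 = [gamma(0) gamma(2) - gamma(1)^2] / det = [(3.4253)(-0.9735) - (0.5484)^2] / 11.43193753 = -3.63527211 / 11.43193753 = -0.318
So phi_hat = [0.2110, -0.3180].
Therefore phi_hat_1 = 0.2110.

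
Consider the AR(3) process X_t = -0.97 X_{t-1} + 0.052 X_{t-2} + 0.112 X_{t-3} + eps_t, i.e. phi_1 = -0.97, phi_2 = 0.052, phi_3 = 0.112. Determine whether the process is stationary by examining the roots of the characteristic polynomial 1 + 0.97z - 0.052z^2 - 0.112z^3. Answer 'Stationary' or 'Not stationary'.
\text{Stationary}

The AR(p) characteristic polynomial is P(z) = 1 + 0.97z - 0.052z^2 - 0.112z^3.
Stationarity requires all roots to lie outside the unit circle, i.e. |z| > 1 for every root.
Degree 3: look for a simple real root z0 first, then factor out (1 - z/z0) and solve the remaining quadratic.
Testing z0 = -2.5: P(-2.5) = 1 + (0.97)(-2.5) + (-0.052)(-2.5)^2 + (-0.112)(-2.5)^3
  = 1 + (-2.425) + (-0.325) + (1.75) = 0.  So z_0 = -2.5 is a root, |z_0| = 2.5.
Divide out the factor (1 + 0.4 z) = (1 - z/z0) (since 1/z0 = -0.4):
  P(z) = (1 + 0.4 z)(1 + (0.57) z + (-0.28) z^2)
  [check: z-coef 0.57 - (-0.4) = 0.97; z^2-coef -0.28 - (-0.4)(0.57) = -0.052; z^3-coef -(-0.4)(-0.28) = -0.112.]
Remaining roots from the quadratic factor 1 + (0.57) z + (-0.28) z^2:
  Set 1 + (0.57) z + (-0.28) z^2 = 0, i.e. a z^2 + b z + c = 0 with a = -0.28, b = 0.57, c = 1.
  Discriminant D = b^2 - 4ac = (0.57)^2 - 4*(-0.28)*1 = 0.3249 - (-1.12) = 1.4449.
  D >= 0, so the roots are real: z = (-b +/- sqrt(D)) / (2a) = (-0.57 +/- 1.20204) / (-0.56).
    z_1 = (-0.57 + 1.20204) / (-0.56) = -1.1286,   |z_1| = 1.1286.
    z_2 = (-0.57 - 1.20204) / (-0.56) = 3.1644,   |z_2| = 3.1644.
Moduli of all roots: 2.5000, 1.1286, 3.1644.
All moduli strictly greater than 1? Yes.
Verdict: Stationary.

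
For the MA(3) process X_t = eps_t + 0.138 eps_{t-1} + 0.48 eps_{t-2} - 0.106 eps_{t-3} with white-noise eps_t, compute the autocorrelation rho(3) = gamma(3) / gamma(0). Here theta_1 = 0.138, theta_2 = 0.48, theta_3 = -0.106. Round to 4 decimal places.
\rho(3) = -0.0841

For an MA(q) process with theta_0 = 1, the autocovariance is
  gamma(k) = sigma^2 * sum_{i=0..q-k} theta_i * theta_{i+k},
and rho(k) = gamma(k) / gamma(0). Sigma^2 cancels.
  numerator   = (1)*(-0.106) = -0.106.
  denominator = (1)^2 + (0.138)^2 + (0.48)^2 + (-0.106)^2 = 1.26068.
  rho(3) = -0.106 / 1.26068 = -0.0841.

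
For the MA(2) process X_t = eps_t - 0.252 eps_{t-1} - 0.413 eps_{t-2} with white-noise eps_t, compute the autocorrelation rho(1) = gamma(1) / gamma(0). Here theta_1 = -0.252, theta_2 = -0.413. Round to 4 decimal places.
\rho(1) = -0.1199

For an MA(q) process with theta_0 = 1, the autocovariance is
  gamma(k) = sigma^2 * sum_{i=0..q-k} theta_i * theta_{i+k},
and rho(k) = gamma(k) / gamma(0). Sigma^2 cancels.
  numerator   = (1)*(-0.252) + (-0.252)*(-0.413) = -0.147924.
  denominator = (1)^2 + (-0.252)^2 + (-0.413)^2 = 1.234073.
  rho(1) = -0.147924 / 1.234073 = -0.1199.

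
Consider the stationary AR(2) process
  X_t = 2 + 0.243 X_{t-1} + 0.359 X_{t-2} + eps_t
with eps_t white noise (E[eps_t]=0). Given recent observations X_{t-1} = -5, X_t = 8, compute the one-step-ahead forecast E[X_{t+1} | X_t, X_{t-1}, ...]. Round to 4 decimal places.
E[X_{t+1} \mid \mathcal F_t] = 2.1490

For an AR(p) model X_t = c + sum_i phi_i X_{t-i} + eps_t, the
one-step-ahead conditional mean is
  E[X_{t+1} | X_t, ...] = c + sum_i phi_i X_{t+1-i}.
Substitute known values:
  E[X_{t+1} | ...] = 2 + (0.243) * (8) + (0.359) * (-5)
                   = 2.1490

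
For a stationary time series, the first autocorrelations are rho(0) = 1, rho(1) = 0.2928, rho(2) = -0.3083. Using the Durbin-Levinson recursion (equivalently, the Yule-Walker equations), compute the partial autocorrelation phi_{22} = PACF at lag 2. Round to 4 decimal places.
\phi_{22} = -0.4310

The PACF at lag k is phi_{kk}, the last component of the solution
to the Yule-Walker system G_k phi = r_k where
  (G_k)_{ij} = rho(|i - j|), (r_k)_i = rho(i), i,j = 1..k.
Equivalently, Durbin-Levinson gives phi_{kk} iteratively:
  phi_{11} = rho(1)
  phi_{kk} = [rho(k) - sum_{j=1..k-1} phi_{k-1,j} rho(k-j)]
            / [1 - sum_{j=1..k-1} phi_{k-1,j} rho(j)],
  phi_{k,j} = phi_{k-1,j} - phi_{kk} phi_{k-1,k-j},  j = 1..k-1.
Step k = 1:
  phi_11 = rho(1) = 0.2928.
Step k = 2:
  phi_22 = [rho(2) - phi_11 rho(1)] / [1 - phi_11 rho(1)] = [-0.3083 - (0.2928)(0.2928)] / [1 - (0.2928)(0.2928)]
         = -0.39403184 / 0.91426816 = -0.431.
Therefore phi_{22} = -0.4310.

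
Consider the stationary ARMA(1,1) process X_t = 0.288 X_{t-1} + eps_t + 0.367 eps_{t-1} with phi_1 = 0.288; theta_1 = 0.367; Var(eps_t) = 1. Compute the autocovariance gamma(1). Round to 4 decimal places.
\gamma(1) = 0.7897

Multiply the model equation by X_{t-k} and take expectations. With theta_0 = psi_0 = 1 and psi_j the MA(infinity) weights, this gives
  gamma(k) - sum_i phi_i gamma(k-i) = c_k,
  c_k = sigma^2 * sum_{j=k..q} theta_j psi_{j-k}   (c_k = 0 for k > q),
using gamma(-m) = gamma(m).
psi-weights needed (psi_j = theta_j + sum_i phi_i psi_{j-i}):
  psi_1 = theta_1 + phi_1 = 0.367 + (0.288) = 0.655
Right-hand sides:
  c_0 = sigma^2 (1 + theta_1 psi_1) = 1 * (1 + (0.367)(0.655)) = 1 * 1.240385 = 1.240385
  c_1 = sigma^2 theta_1 = 1 * (0.367) = 0.367
  c_2 = 0
Equations for k = 0 and k = 1 (AR order 1):
  gamma(0) = phi_1 gamma(1) + c_0
  gamma(1) = phi_1 gamma(0) + c_1
Substituting the second into the first: gamma(0) (1 - phi_1^2) = c_0 + phi_1 c_1, so
  gamma(0) = (c_0 + phi_1 c_1) / (1 - phi_1^2) = (1.240385 + (0.288)(0.367)) / (1 - (0.288)^2) = 1.346081 / 0.917056 = 1.467829.
  gamma(1) = phi_1 gamma(0) + c_1 = (0.288)(1.467829) + (0.367) = 0.789735.
Therefore gamma(1) = 0.7897 (to 4 decimal places).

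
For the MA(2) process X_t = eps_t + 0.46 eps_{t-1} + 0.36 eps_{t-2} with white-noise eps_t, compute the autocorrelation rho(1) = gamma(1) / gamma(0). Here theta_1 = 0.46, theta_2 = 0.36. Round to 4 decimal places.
\rho(1) = 0.4664

For an MA(q) process with theta_0 = 1, the autocovariance is
  gamma(k) = sigma^2 * sum_{i=0..q-k} theta_i * theta_{i+k},
and rho(k) = gamma(k) / gamma(0). Sigma^2 cancels.
  numerator   = (1)*(0.46) + (0.46)*(0.36) = 0.6256.
  denominator = (1)^2 + (0.46)^2 + (0.36)^2 = 1.3412.
  rho(1) = 0.6256 / 1.3412 = 0.4664.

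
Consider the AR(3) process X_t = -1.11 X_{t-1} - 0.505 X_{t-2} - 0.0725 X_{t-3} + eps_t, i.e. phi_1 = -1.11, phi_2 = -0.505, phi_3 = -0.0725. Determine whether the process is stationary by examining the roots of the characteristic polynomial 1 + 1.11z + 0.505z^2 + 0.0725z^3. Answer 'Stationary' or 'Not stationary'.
\text{Stationary}

The AR(p) characteristic polynomial is P(z) = 1 + 1.11z + 0.505z^2 + 0.0725z^3.
Stationarity requires all roots to lie outside the unit circle, i.e. |z| > 1 for every root.
Degree 3: look for a simple real root z0 first, then factor out (1 - z/z0) and solve the remaining quadratic.
Testing z0 = -4: P(-4) = 1 + (1.11)(-4) + (0.505)(-4)^2 + (0.0725)(-4)^3
  = 1 + (-4.44) + (8.08) + (-4.64) = 0.  So z_0 = -4 is a root, |z_0| = 4.
Divide out the factor (1 + 0.25 z) = (1 - z/z0) (since 1/z0 = -0.25):
  P(z) = (1 + 0.25 z)(1 + (0.86) z + (0.29) z^2)
  [check: z-coef 0.86 - (-0.25) = 1.11; z^2-coef 0.29 - (-0.25)(0.86) = 0.505; z^3-coef -(-0.25)(0.29) = 0.0725.]
Remaining roots from the quadratic factor 1 + (0.86) z + (0.29) z^2:
  Set 1 + (0.86) z + (0.29) z^2 = 0, i.e. a z^2 + b z + c = 0 with a = 0.29, b = 0.86, c = 1.
  Discriminant D = b^2 - 4ac = (0.86)^2 - 4*(0.29)*1 = 0.7396 - (1.16) = -0.4204.
  D < 0, so the roots are the complex-conjugate pair z = (-b +/- i sqrt(-D)) / (2a) = -1.4828 +/- 1.1179i.
  For a conjugate pair |z|^2 = z * conj(z) = (product of roots) = c/a = 1/(0.29) = 3.448276, so |z| = sqrt(3.448276) = 1.857 for both roots.
Moduli of all roots: 4.0000, 1.8570, 1.8570.
All moduli strictly greater than 1? Yes.
Verdict: Stationary.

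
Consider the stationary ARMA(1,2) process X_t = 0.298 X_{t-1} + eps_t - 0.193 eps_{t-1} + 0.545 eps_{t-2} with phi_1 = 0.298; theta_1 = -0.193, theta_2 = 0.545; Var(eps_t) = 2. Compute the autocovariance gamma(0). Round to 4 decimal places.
\gamma(0) = 2.7510

Multiply the model equation by X_{t-k} and take expectations. With theta_0 = psi_0 = 1 and psi_j the MA(infinity) weights, this gives
  gamma(k) - sum_i phi_i gamma(k-i) = c_k,
  c_k = sigma^2 * sum_{j=k..q} theta_j psi_{j-k}   (c_k = 0 for k > q),
using gamma(-m) = gamma(m).
psi-weights needed (psi_j = theta_j + sum_i phi_i psi_{j-i}):
  psi_1 = theta_1 + phi_1 = -0.193 + (0.298) = 0.105
  psi_2 = theta_2 + phi_1 psi_1 = 0.545 + (0.298)(0.105) = 0.57629
Right-hand sides:
  c_0 = sigma^2 (1 + theta_1 psi_1 + theta_2 psi_2) = 2 * (1 + (-0.193)(0.105) + (0.545)(0.57629)) = 2 * 1.293813 = 2.587626
  c_1 = sigma^2 (theta_1 + theta_2 psi_1) = 2 * (-0.193 + (0.545)(0.105)) = -0.27155
  c_2 = sigma^2 theta_2 = 2 * (0.545) = 1.09
Equations for k = 0 and k = 1 (AR order 1):
  gamma(0) = phi_1 gamma(1) + c_0
  gamma(1) = phi_1 gamma(0) + c_1
Substituting the second into the first: gamma(0) (1 - phi_1^2) = c_0 + phi_1 c_1, so
  gamma(0) = (c_0 + phi_1 c_1) / (1 - phi_1^2) = (2.587626 + (0.298)(-0.27155)) / (1 - (0.298)^2) = 2.506704 / 0.911196 = 2.751004.
Therefore gamma(0) = 2.7510 (to 4 decimal places).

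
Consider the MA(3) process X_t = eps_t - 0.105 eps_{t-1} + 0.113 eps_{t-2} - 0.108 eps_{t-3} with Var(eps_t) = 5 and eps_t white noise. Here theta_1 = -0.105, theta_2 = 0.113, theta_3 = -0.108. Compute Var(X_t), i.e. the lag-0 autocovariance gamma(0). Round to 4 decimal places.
\gamma(0) = 5.1773

For an MA(q) process X_t = eps_t + sum_i theta_i eps_{t-i} with
Var(eps_t) = sigma^2, the variance is
  gamma(0) = sigma^2 * (1 + sum_i theta_i^2).
  sum_i theta_i^2 = (-0.105)^2 + (0.113)^2 + (-0.108)^2 = 0.011025 + 0.012769 + 0.011664 = 0.035458.
  gamma(0) = 5 * (1 + 0.035458) = 5 * 1.035458 = 5.17729, which rounds to 5.1773.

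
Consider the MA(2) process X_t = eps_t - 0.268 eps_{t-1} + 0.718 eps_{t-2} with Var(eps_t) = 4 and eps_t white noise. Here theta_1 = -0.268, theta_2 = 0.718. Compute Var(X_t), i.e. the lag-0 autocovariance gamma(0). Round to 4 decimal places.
\gamma(0) = 6.3494

For an MA(q) process X_t = eps_t + sum_i theta_i eps_{t-i} with
Var(eps_t) = sigma^2, the variance is
  gamma(0) = sigma^2 * (1 + sum_i theta_i^2).
  sum_i theta_i^2 = (-0.268)^2 + (0.718)^2 = 0.071824 + 0.515524 = 0.587348.
  gamma(0) = 4 * (1 + 0.587348) = 4 * 1.587348 = 6.349392, which rounds to 6.3494.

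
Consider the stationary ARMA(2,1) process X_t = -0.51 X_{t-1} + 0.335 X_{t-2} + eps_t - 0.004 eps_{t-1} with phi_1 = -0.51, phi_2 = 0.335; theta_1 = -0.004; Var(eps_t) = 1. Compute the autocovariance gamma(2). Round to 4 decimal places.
\gamma(2) = 2.0013

Multiply the model equation by X_{t-k} and take expectations. With theta_0 = psi_0 = 1 and psi_j the MA(infinity) weights, this gives
  gamma(k) - sum_i phi_i gamma(k-i) = c_k,
  c_k = sigma^2 * sum_{j=k..q} theta_j psi_{j-k}   (c_k = 0 for k > q),
using gamma(-m) = gamma(m).
psi-weights needed (psi_j = theta_j + sum_i phi_i psi_{j-i}):
  psi_1 = theta_1 + phi_1 = -0.004 + (-0.51) = -0.514
Right-hand sides:
  c_0 = sigma^2 (1 + theta_1 psi_1) = 1 * (1 + (-0.004)(-0.514)) = 1 * 1.002056 = 1.002056
  c_1 = sigma^2 theta_1 = 1 * (-0.004) = -0.004
  c_2 = 0
Equations for k = 0, 1, 2 (AR order 2, c_2 = 0):
  (E0) gamma(0) = phi_1 gamma(1) + phi_2 gamma(2) + c_0
  (E1) gamma(1) = phi_1 gamma(0) + phi_2 gamma(1) + c_1
  (E2) gamma(2) = phi_1 gamma(1) + phi_2 gamma(0)
From (E1): gamma(1) = A gamma(0) + B with
  A = phi_1 / (1 - phi_2) = -0.51 / 0.665 = -0.766917,   B = c_1 / (1 - phi_2) = -0.004 / 0.665 = -0.006015.
Insert (E2) into (E0): gamma(0) (1 - phi_2^2) = phi_1 (1 + phi_2) gamma(1) + c_0.
  phi_1 (1 + phi_2) = (-0.51)(1.335) = -0.68085,   1 - phi_2^2 = 0.887775.
Replace gamma(1) by A gamma(0) + B and collect gamma(0):
  gamma(0) [0.887775 - (-0.68085)(-0.766917)] = (-0.68085)(-0.006015) + 1.002056
  gamma(0) * 0.365619 = 1.006151
  gamma(0) = 1.006151 / 0.365619 = 2.751909.
  gamma(1) = A gamma(0) + B = (-0.766917)(2.751909) + (-0.006015) = -2.116502.
  gamma(2) = phi_1 gamma(1) + phi_2 gamma(0) = (-0.51)(-2.116502) + (0.335)(2.751909) = 2.001306.
Therefore gamma(2) = 2.0013 (to 4 decimal places).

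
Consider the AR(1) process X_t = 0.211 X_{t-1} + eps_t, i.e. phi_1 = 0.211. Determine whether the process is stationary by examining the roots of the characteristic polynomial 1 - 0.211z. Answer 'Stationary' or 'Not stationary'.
\text{Stationary}

The AR(p) characteristic polynomial is P(z) = 1 - 0.211z.
Stationarity requires all roots to lie outside the unit circle, i.e. |z| > 1 for every root.
This is linear in z: 1 + (-0.211) z = 0  =>  z = -1/(-0.211) = 4.739336,  |z| = 4.739336.
Moduli of all roots: 4.7393.
All moduli strictly greater than 1? Yes.
Verdict: Stationary.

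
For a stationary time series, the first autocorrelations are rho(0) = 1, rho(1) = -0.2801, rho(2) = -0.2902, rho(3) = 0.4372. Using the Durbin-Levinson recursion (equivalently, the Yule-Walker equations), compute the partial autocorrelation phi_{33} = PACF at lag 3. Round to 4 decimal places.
\phi_{33} = 0.2730

The PACF at lag k is phi_{kk}, the last component of the solution
to the Yule-Walker system G_k phi = r_k where
  (G_k)_{ij} = rho(|i - j|), (r_k)_i = rho(i), i,j = 1..k.
Equivalently, Durbin-Levinson gives phi_{kk} iteratively:
  phi_{11} = rho(1)
  phi_{kk} = [rho(k) - sum_{j=1..k-1} phi_{k-1,j} rho(k-j)]
            / [1 - sum_{j=1..k-1} phi_{k-1,j} rho(j)],
  phi_{k,j} = phi_{k-1,j} - phi_{kk} phi_{k-1,k-j},  j = 1..k-1.
Step k = 1:
  phi_11 = rho(1) = -0.2801.
Step k = 2:
  phi_22 = [rho(2) - phi_11 rho(1)] / [1 - phi_11 rho(1)] = [-0.2902 - (-0.2801)(-0.2801)] / [1 - (-0.2801)(-0.2801)]
         = -0.36865601 / 0.92154399 = -0.400042.
  Update: phi_21 = phi_11 - phi_22 phi_11 = -0.2801 - (-0.400042)(-0.2801) = -0.392152.
Step k = 3:
  phi_33 = [rho(3) - phi_21 rho(2) - phi_22 rho(1)] / [1 - phi_21 rho(1) - phi_22 rho(2)]
    numerator   = 0.4372 - (-0.392152)(-0.2902) - (-0.400042)(-0.2801) = 0.21134591
    denominator = 1 - (-0.392152)(-0.2801) - (-0.400042)(-0.2902) = 0.77406622
  phi_33 = 0.21134591 / 0.77406622 = 0.273.
Therefore phi_{33} = 0.2730.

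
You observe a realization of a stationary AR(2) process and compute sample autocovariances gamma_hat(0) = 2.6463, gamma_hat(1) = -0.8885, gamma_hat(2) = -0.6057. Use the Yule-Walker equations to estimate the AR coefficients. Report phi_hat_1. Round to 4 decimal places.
\hat\phi_{1} = -0.4650

The Yule-Walker equations for an AR(p) process read, in matrix form,
  Gamma_p phi = r_p,   with   (Gamma_p)_{ij} = gamma(|i - j|),
                       (r_p)_i = gamma(i),   i,j = 1..p.
Substitute the sample gammas (Toeplitz matrix and right-hand side of size 2):
  Gamma_p = [[2.6463, -0.8885], [-0.8885, 2.6463]]
  r_p     = [-0.8885, -0.6057]
Written out:
  2.6463 phi_1 - 0.8885 phi_2 = -0.8885
  -0.8885 phi_1 + 2.6463 phi_2 = -0.6057
Solve by Cramer's rule:
  det = gamma(0)^2 - gamma(1)^2 = (2.6463)^2 - (-0.8885)^2 = 7.00290369 - 0.78943225 = 6.21347144
  phi_hat_1 = [gamma(1) gamma(0) - gamma(1) gamma(2)] / det = [(-0.8885)(2.6463) - (-0.8885)(-0.6057)] / 6.21347144 = -2.889402 / 6.21347144 = -0.465
  phi_hat_2 = [gamma(0) gamma(2) - gamma(1)^2] / det = [(2.6463)(-0.6057) - (-0.8885)^2] / 6.21347144 = -2.39229616 / 6.21347144 = -0.385
So phi_hat = [-0.4650, -0.3850].
Therefore phi_hat_1 = -0.4650.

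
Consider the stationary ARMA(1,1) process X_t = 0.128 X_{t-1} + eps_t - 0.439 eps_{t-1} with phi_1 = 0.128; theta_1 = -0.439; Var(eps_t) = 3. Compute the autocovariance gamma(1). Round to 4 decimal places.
\gamma(1) = -0.8952

Multiply the model equation by X_{t-k} and take expectations. With theta_0 = psi_0 = 1 and psi_j the MA(infinity) weights, this gives
  gamma(k) - sum_i phi_i gamma(k-i) = c_k,
  c_k = sigma^2 * sum_{j=k..q} theta_j psi_{j-k}   (c_k = 0 for k > q),
using gamma(-m) = gamma(m).
psi-weights needed (psi_j = theta_j + sum_i phi_i psi_{j-i}):
  psi_1 = theta_1 + phi_1 = -0.439 + (0.128) = -0.311
Right-hand sides:
  c_0 = sigma^2 (1 + theta_1 psi_1) = 3 * (1 + (-0.439)(-0.311)) = 3 * 1.136529 = 3.409587
  c_1 = sigma^2 theta_1 = 3 * (-0.439) = -1.317
  c_2 = 0
Equations for k = 0 and k = 1 (AR order 1):
  gamma(0) = phi_1 gamma(1) + c_0
  gamma(1) = phi_1 gamma(0) + c_1
Substituting the second into the first: gamma(0) (1 - phi_1^2) = c_0 + phi_1 c_1, so
  gamma(0) = (c_0 + phi_1 c_1) / (1 - phi_1^2) = (3.409587 + (0.128)(-1.317)) / (1 - (0.128)^2) = 3.241011 / 0.983616 = 3.294996.
  gamma(1) = phi_1 gamma(0) + c_1 = (0.128)(3.294996) + (-1.317) = -0.89524.
Therefore gamma(1) = -0.8952 (to 4 decimal places).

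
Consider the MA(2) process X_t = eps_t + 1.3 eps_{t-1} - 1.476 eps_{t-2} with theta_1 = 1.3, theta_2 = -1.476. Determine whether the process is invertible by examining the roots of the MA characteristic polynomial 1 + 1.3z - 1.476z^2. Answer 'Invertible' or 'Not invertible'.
\text{Not invertible}

The MA(q) characteristic polynomial is P(z) = 1 + 1.3z - 1.476z^2.
Invertibility requires all roots to lie outside the unit circle, i.e. |z| > 1 for every root.
Set 1 + (1.3) z + (-1.476) z^2 = 0, i.e. a z^2 + b z + c = 0 with a = -1.476, b = 1.3, c = 1.
Discriminant D = b^2 - 4ac = (1.3)^2 - 4*(-1.476)*1 = 1.69 - (-5.904) = 7.594.
D >= 0, so the roots are real: z = (-b +/- sqrt(D)) / (2a) = (-1.3 +/- 2.755721) / (-2.952).
  z_1 = (-1.3 + 2.755721) / (-2.952) = -0.4931,   |z_1| = 0.4931.
  z_2 = (-1.3 - 2.755721) / (-2.952) = 1.3739,   |z_2| = 1.3739.
Moduli of all roots: 0.4931, 1.3739.
All moduli strictly greater than 1? No.
Verdict: Not invertible.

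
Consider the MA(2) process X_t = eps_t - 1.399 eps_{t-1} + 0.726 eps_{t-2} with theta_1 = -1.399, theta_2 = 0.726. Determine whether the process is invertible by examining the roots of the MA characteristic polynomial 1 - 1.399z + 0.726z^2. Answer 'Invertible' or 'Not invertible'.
\text{Invertible}

The MA(q) characteristic polynomial is P(z) = 1 - 1.399z + 0.726z^2.
Invertibility requires all roots to lie outside the unit circle, i.e. |z| > 1 for every root.
Set 1 + (-1.399) z + (0.726) z^2 = 0, i.e. a z^2 + b z + c = 0 with a = 0.726, b = -1.399, c = 1.
Discriminant D = b^2 - 4ac = (-1.399)^2 - 4*(0.726)*1 = 1.957201 - (2.904) = -0.946799.
D < 0, so the roots are the complex-conjugate pair z = (-b +/- i sqrt(-D)) / (2a) = 0.9635 +/- 0.6701i.
For a conjugate pair |z|^2 = z * conj(z) = (product of roots) = c/a = 1/(0.726) = 1.37741, so |z| = sqrt(1.37741) = 1.1736 for both roots.
Moduli of all roots: 1.1736, 1.1736.
All moduli strictly greater than 1? Yes.
Verdict: Invertible.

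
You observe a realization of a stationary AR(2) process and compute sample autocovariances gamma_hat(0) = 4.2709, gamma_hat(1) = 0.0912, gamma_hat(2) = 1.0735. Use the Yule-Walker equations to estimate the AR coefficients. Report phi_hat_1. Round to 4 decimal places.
\hat\phi_{1} = 0.0160

The Yule-Walker equations for an AR(p) process read, in matrix form,
  Gamma_p phi = r_p,   with   (Gamma_p)_{ij} = gamma(|i - j|),
                       (r_p)_i = gamma(i),   i,j = 1..p.
Substitute the sample gammas (Toeplitz matrix and right-hand side of size 2):
  Gamma_p = [[4.2709, 0.0912], [0.0912, 4.2709]]
  r_p     = [0.0912, 1.0735]
Written out:
  4.2709 phi_1 + 0.0912 phi_2 = 0.0912
  0.0912 phi_1 + 4.2709 phi_2 = 1.0735
Solve by Cramer's rule:
  det = gamma(0)^2 - gamma(1)^2 = (4.2709)^2 - (0.0912)^2 = 18.24058681 - 0.00831744 = 18.23226937
  phi_hat_1 = [gamma(1) gamma(0) - gamma(1) gamma(2)] / det = [(0.0912)(4.2709) - (0.0912)(1.0735)] / 18.23226937 = 0.29160288 / 18.23226937 = 0.016
  phi_hat_2 = [gamma(0) gamma(2) - gamma(1)^2] / det = [(4.2709)(1.0735) - (0.0912)^2] / 18.23226937 = 4.57649371 / 18.23226937 = 0.251
So phi_hat = [0.0160, 0.2510].
Therefore phi_hat_1 = 0.0160.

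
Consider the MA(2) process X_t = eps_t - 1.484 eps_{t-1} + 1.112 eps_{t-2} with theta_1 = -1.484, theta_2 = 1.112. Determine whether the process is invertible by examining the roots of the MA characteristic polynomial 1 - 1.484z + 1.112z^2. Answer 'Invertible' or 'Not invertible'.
\text{Not invertible}

The MA(q) characteristic polynomial is P(z) = 1 - 1.484z + 1.112z^2.
Invertibility requires all roots to lie outside the unit circle, i.e. |z| > 1 for every root.
Set 1 + (-1.484) z + (1.112) z^2 = 0, i.e. a z^2 + b z + c = 0 with a = 1.112, b = -1.484, c = 1.
Discriminant D = b^2 - 4ac = (-1.484)^2 - 4*(1.112)*1 = 2.202256 - (4.448) = -2.245744.
D < 0, so the roots are the complex-conjugate pair z = (-b +/- i sqrt(-D)) / (2a) = 0.6673 +/- 0.6738i.
For a conjugate pair |z|^2 = z * conj(z) = (product of roots) = c/a = 1/(1.112) = 0.899281, so |z| = sqrt(0.899281) = 0.9483 for both roots.
Moduli of all roots: 0.9483, 0.9483.
All moduli strictly greater than 1? No.
Verdict: Not invertible.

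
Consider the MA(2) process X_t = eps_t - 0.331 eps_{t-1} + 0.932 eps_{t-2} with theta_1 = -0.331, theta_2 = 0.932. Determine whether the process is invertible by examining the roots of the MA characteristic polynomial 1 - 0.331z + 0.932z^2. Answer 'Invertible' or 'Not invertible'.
\text{Invertible}

The MA(q) characteristic polynomial is P(z) = 1 - 0.331z + 0.932z^2.
Invertibility requires all roots to lie outside the unit circle, i.e. |z| > 1 for every root.
Set 1 + (-0.331) z + (0.932) z^2 = 0, i.e. a z^2 + b z + c = 0 with a = 0.932, b = -0.331, c = 1.
Discriminant D = b^2 - 4ac = (-0.331)^2 - 4*(0.932)*1 = 0.109561 - (3.728) = -3.618439.
D < 0, so the roots are the complex-conjugate pair z = (-b +/- i sqrt(-D)) / (2a) = 0.1776 +/- 1.0205i.
For a conjugate pair |z|^2 = z * conj(z) = (product of roots) = c/a = 1/(0.932) = 1.072961, so |z| = sqrt(1.072961) = 1.0358 for both roots.
Moduli of all roots: 1.0358, 1.0358.
All moduli strictly greater than 1? Yes.
Verdict: Invertible.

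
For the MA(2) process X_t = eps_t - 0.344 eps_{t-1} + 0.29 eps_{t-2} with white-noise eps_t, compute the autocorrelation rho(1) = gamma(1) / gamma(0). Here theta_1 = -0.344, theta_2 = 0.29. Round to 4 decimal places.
\rho(1) = -0.3691

For an MA(q) process with theta_0 = 1, the autocovariance is
  gamma(k) = sigma^2 * sum_{i=0..q-k} theta_i * theta_{i+k},
and rho(k) = gamma(k) / gamma(0). Sigma^2 cancels.
  numerator   = (1)*(-0.344) + (-0.344)*(0.29) = -0.44376.
  denominator = (1)^2 + (-0.344)^2 + (0.29)^2 = 1.202436.
  rho(1) = -0.44376 / 1.202436 = -0.3691.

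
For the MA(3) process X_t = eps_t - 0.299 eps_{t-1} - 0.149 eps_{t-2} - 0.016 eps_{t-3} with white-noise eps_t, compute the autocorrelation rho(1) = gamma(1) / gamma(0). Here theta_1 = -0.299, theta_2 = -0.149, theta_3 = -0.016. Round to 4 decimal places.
\rho(1) = -0.2267

For an MA(q) process with theta_0 = 1, the autocovariance is
  gamma(k) = sigma^2 * sum_{i=0..q-k} theta_i * theta_{i+k},
and rho(k) = gamma(k) / gamma(0). Sigma^2 cancels.
  numerator   = (1)*(-0.299) + (-0.299)*(-0.149) + (-0.149)*(-0.016) = -0.252065.
  denominator = (1)^2 + (-0.299)^2 + (-0.149)^2 + (-0.016)^2 = 1.111858.
  rho(1) = -0.252065 / 1.111858 = -0.2267.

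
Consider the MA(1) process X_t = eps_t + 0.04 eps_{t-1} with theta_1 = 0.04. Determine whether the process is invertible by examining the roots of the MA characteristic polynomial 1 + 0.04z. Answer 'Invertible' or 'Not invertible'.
\text{Invertible}

The MA(q) characteristic polynomial is P(z) = 1 + 0.04z.
Invertibility requires all roots to lie outside the unit circle, i.e. |z| > 1 for every root.
This is linear in z: 1 + (0.04) z = 0  =>  z = -1/(0.04) = -25,  |z| = 25.
Moduli of all roots: 25.0000.
All moduli strictly greater than 1? Yes.
Verdict: Invertible.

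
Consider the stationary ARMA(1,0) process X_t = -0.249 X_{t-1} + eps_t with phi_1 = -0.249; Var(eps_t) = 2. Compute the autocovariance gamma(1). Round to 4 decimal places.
\gamma(1) = -0.5309

Multiply the model equation by X_{t-k} and take expectations. With theta_0 = psi_0 = 1 and psi_j the MA(infinity) weights, this gives
  gamma(k) - sum_i phi_i gamma(k-i) = c_k,
  c_k = sigma^2 * sum_{j=k..q} theta_j psi_{j-k}   (c_k = 0 for k > q),
using gamma(-m) = gamma(m).
Pure AR (q = 0): c_0 = sigma^2 = 2, c_k = 0 for k >= 1.
Equations for k = 0 and k = 1 (AR order 1):
  gamma(0) = phi_1 gamma(1) + c_0
  gamma(1) = phi_1 gamma(0) + c_1
Substituting the second into the first: gamma(0) (1 - phi_1^2) = c_0 + phi_1 c_1, so
  gamma(0) = c_0 / (1 - phi_1^2) = 2 / (1 - (-0.249)^2) = 2 / 0.937999 = 2.132198.
  gamma(1) = phi_1 gamma(0) = (-0.249)(2.132198) = -0.530917.
Therefore gamma(1) = -0.5309 (to 4 decimal places).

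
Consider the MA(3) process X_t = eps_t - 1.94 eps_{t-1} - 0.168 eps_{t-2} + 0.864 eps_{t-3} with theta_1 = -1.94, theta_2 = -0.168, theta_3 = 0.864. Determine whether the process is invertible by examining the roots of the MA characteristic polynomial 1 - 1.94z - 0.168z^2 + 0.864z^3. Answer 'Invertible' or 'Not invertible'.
\text{Not invertible}

The MA(q) characteristic polynomial is P(z) = 1 - 1.94z - 0.168z^2 + 0.864z^3.
Invertibility requires all roots to lie outside the unit circle, i.e. |z| > 1 for every root.
Degree 3: look for a simple real root z0 first, then factor out (1 - z/z0) and solve the remaining quadratic.
Testing z0 = 1.25: P(1.25) = 1 + (-1.94)(1.25) + (-0.168)(1.25)^2 + (0.864)(1.25)^3
  = 1 + (-2.425) + (-0.2625) + (1.6875) = 0.  So z_0 = 1.25 is a root, |z_0| = 1.25.
Divide out the factor (1 - 0.8 z) = (1 - z/z0) (since 1/z0 = 0.8):
  P(z) = (1 - 0.8 z)(1 + (-1.14) z + (-1.08) z^2)
  [check: z-coef -1.14 - (0.8) = -1.94; z^2-coef -1.08 - (0.8)(-1.14) = -0.168; z^3-coef -(0.8)(-1.08) = 0.864.]
Remaining roots from the quadratic factor 1 + (-1.14) z + (-1.08) z^2:
  Set 1 + (-1.14) z + (-1.08) z^2 = 0, i.e. a z^2 + b z + c = 0 with a = -1.08, b = -1.14, c = 1.
  Discriminant D = b^2 - 4ac = (-1.14)^2 - 4*(-1.08)*1 = 1.2996 - (-4.32) = 5.6196.
  D >= 0, so the roots are real: z = (-b +/- sqrt(D)) / (2a) = (1.14 +/- 2.37057) / (-2.16).
    z_1 = (1.14 + 2.37057) / (-2.16) = -1.6253,   |z_1| = 1.6253.
    z_2 = (1.14 - 2.37057) / (-2.16) = 0.5697,   |z_2| = 0.5697.
Moduli of all roots: 1.2500, 1.6253, 0.5697.
All moduli strictly greater than 1? No.
Verdict: Not invertible.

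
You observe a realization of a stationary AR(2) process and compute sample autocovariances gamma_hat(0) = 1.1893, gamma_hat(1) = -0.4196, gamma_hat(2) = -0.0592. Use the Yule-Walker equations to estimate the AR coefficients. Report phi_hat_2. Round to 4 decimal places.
\hat\phi_{2} = -0.1990

The Yule-Walker equations for an AR(p) process read, in matrix form,
  Gamma_p phi = r_p,   with   (Gamma_p)_{ij} = gamma(|i - j|),
                       (r_p)_i = gamma(i),   i,j = 1..p.
Substitute the sample gammas (Toeplitz matrix and right-hand side of size 2):
  Gamma_p = [[1.1893, -0.4196], [-0.4196, 1.1893]]
  r_p     = [-0.4196, -0.0592]
Written out:
  1.1893 phi_1 - 0.4196 phi_2 = -0.4196
  -0.4196 phi_1 + 1.1893 phi_2 = -0.0592
Solve by Cramer's rule:
  det = gamma(0)^2 - gamma(1)^2 = (1.1893)^2 - (-0.4196)^2 = 1.41443449 - 0.17606416 = 1.23837033
  phi_hat_1 = [gamma(1) gamma(0) - gamma(1) gamma(2)] / det = [(-0.4196)(1.1893) - (-0.4196)(-0.0592)] / 1.23837033 = -0.5238706 / 1.23837033 = -0.423
  phi_hat_2 = [gamma(0) gamma(2) - gamma(1)^2] / det = [(1.1893)(-0.0592) - (-0.4196)^2] / 1.23837033 = -0.24647072 / 1.23837033 = -0.199
So phi_hat = [-0.4230, -0.1990].
Therefore phi_hat_2 = -0.1990.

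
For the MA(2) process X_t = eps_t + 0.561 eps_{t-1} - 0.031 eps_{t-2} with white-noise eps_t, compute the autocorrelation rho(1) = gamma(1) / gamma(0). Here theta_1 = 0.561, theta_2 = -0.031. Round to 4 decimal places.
\rho(1) = 0.4132

For an MA(q) process with theta_0 = 1, the autocovariance is
  gamma(k) = sigma^2 * sum_{i=0..q-k} theta_i * theta_{i+k},
and rho(k) = gamma(k) / gamma(0). Sigma^2 cancels.
  numerator   = (1)*(0.561) + (0.561)*(-0.031) = 0.543609.
  denominator = (1)^2 + (0.561)^2 + (-0.031)^2 = 1.315682.
  rho(1) = 0.543609 / 1.315682 = 0.4132.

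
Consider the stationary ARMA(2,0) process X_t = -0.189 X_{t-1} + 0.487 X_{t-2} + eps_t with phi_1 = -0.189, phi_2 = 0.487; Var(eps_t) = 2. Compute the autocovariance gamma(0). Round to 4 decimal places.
\gamma(0) = 3.0336

Multiply the model equation by X_{t-k} and take expectations. With theta_0 = psi_0 = 1 and psi_j the MA(infinity) weights, this gives
  gamma(k) - sum_i phi_i gamma(k-i) = c_k,
  c_k = sigma^2 * sum_{j=k..q} theta_j psi_{j-k}   (c_k = 0 for k > q),
using gamma(-m) = gamma(m).
Pure AR (q = 0): c_0 = sigma^2 = 2, c_k = 0 for k >= 1.
Equations for k = 0, 1, 2 (AR order 2, c_2 = 0):
  (E0) gamma(0) = phi_1 gamma(1) + phi_2 gamma(2) + c_0
  (E1) gamma(1) = phi_1 gamma(0) + phi_2 gamma(1) + c_1
  (E2) gamma(2) = phi_1 gamma(1) + phi_2 gamma(0)
From (E1): gamma(1) = A gamma(0) + B with
  A = phi_1 / (1 - phi_2) = -0.189 / 0.513 = -0.368421,   B = c_1 / (1 - phi_2) = 0 / 0.513 = 0.
Insert (E2) into (E0): gamma(0) (1 - phi_2^2) = phi_1 (1 + phi_2) gamma(1) + c_0.
  phi_1 (1 + phi_2) = (-0.189)(1.487) = -0.281043,   1 - phi_2^2 = 0.762831.
Replace gamma(1) by A gamma(0) + B and collect gamma(0):
  gamma(0) [0.762831 - (-0.281043)(-0.368421)] = c_0 = 2
  gamma(0) * 0.659289 = 2
  gamma(0) = 2 / 0.659289 = 3.033572.
Therefore gamma(0) = 3.0336 (to 4 decimal places).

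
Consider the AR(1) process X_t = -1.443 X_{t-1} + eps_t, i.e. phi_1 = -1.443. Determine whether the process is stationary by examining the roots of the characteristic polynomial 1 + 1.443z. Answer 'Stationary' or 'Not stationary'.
\text{Not stationary}

The AR(p) characteristic polynomial is P(z) = 1 + 1.443z.
Stationarity requires all roots to lie outside the unit circle, i.e. |z| > 1 for every root.
This is linear in z: 1 + (1.443) z = 0  =>  z = -1/(1.443) = -0.693001,  |z| = 0.693001.
Moduli of all roots: 0.6930.
All moduli strictly greater than 1? No.
Verdict: Not stationary.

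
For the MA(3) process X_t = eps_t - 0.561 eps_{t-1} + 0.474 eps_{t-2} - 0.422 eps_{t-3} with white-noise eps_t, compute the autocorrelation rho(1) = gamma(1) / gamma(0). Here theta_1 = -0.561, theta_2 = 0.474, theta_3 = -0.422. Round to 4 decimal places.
\rho(1) = -0.5979

For an MA(q) process with theta_0 = 1, the autocovariance is
  gamma(k) = sigma^2 * sum_{i=0..q-k} theta_i * theta_{i+k},
and rho(k) = gamma(k) / gamma(0). Sigma^2 cancels.
  numerator   = (1)*(-0.561) + (-0.561)*(0.474) + (0.474)*(-0.422) = -1.026942.
  denominator = (1)^2 + (-0.561)^2 + (0.474)^2 + (-0.422)^2 = 1.717481.
  rho(1) = -1.026942 / 1.717481 = -0.5979.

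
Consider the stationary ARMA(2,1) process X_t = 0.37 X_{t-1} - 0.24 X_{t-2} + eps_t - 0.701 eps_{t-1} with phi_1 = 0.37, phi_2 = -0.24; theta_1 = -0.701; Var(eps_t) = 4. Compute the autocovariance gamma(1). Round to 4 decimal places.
\gamma(1) = -0.7694

Multiply the model equation by X_{t-k} and take expectations. With theta_0 = psi_0 = 1 and psi_j the MA(infinity) weights, this gives
  gamma(k) - sum_i phi_i gamma(k-i) = c_k,
  c_k = sigma^2 * sum_{j=k..q} theta_j psi_{j-k}   (c_k = 0 for k > q),
using gamma(-m) = gamma(m).
psi-weights needed (psi_j = theta_j + sum_i phi_i psi_{j-i}):
  psi_1 = theta_1 + phi_1 = -0.701 + (0.37) = -0.331
Right-hand sides:
  c_0 = sigma^2 (1 + theta_1 psi_1) = 4 * (1 + (-0.701)(-0.331)) = 4 * 1.232031 = 4.928124
  c_1 = sigma^2 theta_1 = 4 * (-0.701) = -2.804
  c_2 = 0
Equations for k = 0, 1, 2 (AR order 2, c_2 = 0):
  (E0) gamma(0) = phi_1 gamma(1) + phi_2 gamma(2) + c_0
  (E1) gamma(1) = phi_1 gamma(0) + phi_2 gamma(1) + c_1
  (E2) gamma(2) = phi_1 gamma(1) + phi_2 gamma(0)
From (E1): gamma(1) = A gamma(0) + B with
  A = phi_1 / (1 - phi_2) = 0.37 / 1.24 = 0.298387,   B = c_1 / (1 - phi_2) = -2.804 / 1.24 = -2.26129.
Insert (E2) into (E0): gamma(0) (1 - phi_2^2) = phi_1 (1 + phi_2) gamma(1) + c_0.
  phi_1 (1 + phi_2) = (0.37)(0.76) = 0.2812,   1 - phi_2^2 = 0.9424.
Replace gamma(1) by A gamma(0) + B and collect gamma(0):
  gamma(0) [0.9424 - (0.2812)(0.298387)] = (0.2812)(-2.26129) + 4.928124
  gamma(0) * 0.858494 = 4.292249
  gamma(0) = 4.292249 / 0.858494 = 4.999745.
  gamma(1) = A gamma(0) + B = (0.298387)(4.999745) + (-2.26129) = -0.769431.
Therefore gamma(1) = -0.7694 (to 4 decimal places).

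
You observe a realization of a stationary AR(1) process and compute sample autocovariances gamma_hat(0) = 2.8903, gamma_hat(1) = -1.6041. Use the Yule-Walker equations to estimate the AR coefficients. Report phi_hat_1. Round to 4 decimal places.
\hat\phi_{1} = -0.5550

The Yule-Walker equations for an AR(p) process read, in matrix form,
  Gamma_p phi = r_p,   with   (Gamma_p)_{ij} = gamma(|i - j|),
                       (r_p)_i = gamma(i),   i,j = 1..p.
Substitute the sample gammas (Toeplitz matrix and right-hand side of size 1):
  Gamma_p = [[2.8903]]
  r_p     = [-1.6041]
With p = 1 this is the single equation gamma(0) phi_1 = gamma(1):
  phi_hat_1 = gamma(1) / gamma(0) = -1.6041 / 2.8903 = -0.5550.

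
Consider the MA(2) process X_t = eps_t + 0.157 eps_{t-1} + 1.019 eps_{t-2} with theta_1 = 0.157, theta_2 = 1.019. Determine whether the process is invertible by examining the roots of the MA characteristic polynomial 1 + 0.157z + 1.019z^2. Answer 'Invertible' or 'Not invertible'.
\text{Not invertible}

The MA(q) characteristic polynomial is P(z) = 1 + 0.157z + 1.019z^2.
Invertibility requires all roots to lie outside the unit circle, i.e. |z| > 1 for every root.
Set 1 + (0.157) z + (1.019) z^2 = 0, i.e. a z^2 + b z + c = 0 with a = 1.019, b = 0.157, c = 1.
Discriminant D = b^2 - 4ac = (0.157)^2 - 4*(1.019)*1 = 0.024649 - (4.076) = -4.051351.
D < 0, so the roots are the complex-conjugate pair z = (-b +/- i sqrt(-D)) / (2a) = -0.077 +/- 0.9876i.
For a conjugate pair |z|^2 = z * conj(z) = (product of roots) = c/a = 1/(1.019) = 0.981354, so |z| = sqrt(0.981354) = 0.9906 for both roots.
Moduli of all roots: 0.9906, 0.9906.
All moduli strictly greater than 1? No.
Verdict: Not invertible.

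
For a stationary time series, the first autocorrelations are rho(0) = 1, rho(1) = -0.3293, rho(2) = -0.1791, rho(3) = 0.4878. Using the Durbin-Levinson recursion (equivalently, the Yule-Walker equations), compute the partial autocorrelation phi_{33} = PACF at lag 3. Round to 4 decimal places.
\phi_{33} = 0.3801

The PACF at lag k is phi_{kk}, the last component of the solution
to the Yule-Walker system G_k phi = r_k where
  (G_k)_{ij} = rho(|i - j|), (r_k)_i = rho(i), i,j = 1..k.
Equivalently, Durbin-Levinson gives phi_{kk} iteratively:
  phi_{11} = rho(1)
  phi_{kk} = [rho(k) - sum_{j=1..k-1} phi_{k-1,j} rho(k-j)]
            / [1 - sum_{j=1..k-1} phi_{k-1,j} rho(j)],
  phi_{k,j} = phi_{k-1,j} - phi_{kk} phi_{k-1,k-j},  j = 1..k-1.
Step k = 1:
  phi_11 = rho(1) = -0.3293.
Step k = 2:
  phi_22 = [rho(2) - phi_11 rho(1)] / [1 - phi_11 rho(1)] = [-0.1791 - (-0.3293)(-0.3293)] / [1 - (-0.3293)(-0.3293)]
         = -0.28753849 / 0.89156151 = -0.322511.
  Update: phi_21 = phi_11 - phi_22 phi_11 = -0.3293 - (-0.322511)(-0.3293) = -0.435503.
Step k = 3:
  phi_33 = [rho(3) - phi_21 rho(2) - phi_22 rho(1)] / [1 - phi_21 rho(1) - phi_22 rho(2)]
    numerator   = 0.4878 - (-0.435503)(-0.1791) - (-0.322511)(-0.3293) = 0.30359852
    denominator = 1 - (-0.435503)(-0.3293) - (-0.322511)(-0.1791) = 0.79882715
  phi_33 = 0.30359852 / 0.79882715 = 0.3801.
Therefore phi_{33} = 0.3801.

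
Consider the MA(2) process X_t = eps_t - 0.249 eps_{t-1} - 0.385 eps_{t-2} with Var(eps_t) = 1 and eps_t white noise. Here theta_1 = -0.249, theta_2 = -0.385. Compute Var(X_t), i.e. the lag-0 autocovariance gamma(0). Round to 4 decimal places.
\gamma(0) = 1.2102

For an MA(q) process X_t = eps_t + sum_i theta_i eps_{t-i} with
Var(eps_t) = sigma^2, the variance is
  gamma(0) = sigma^2 * (1 + sum_i theta_i^2).
  sum_i theta_i^2 = (-0.249)^2 + (-0.385)^2 = 0.062001 + 0.148225 = 0.210226.
  gamma(0) = 1 * (1 + 0.210226) = 1 * 1.210226 = 1.210226, which rounds to 1.2102.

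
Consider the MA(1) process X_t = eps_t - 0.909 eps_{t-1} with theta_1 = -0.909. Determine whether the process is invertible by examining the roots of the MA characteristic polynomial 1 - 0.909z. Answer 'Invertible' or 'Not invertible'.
\text{Invertible}

The MA(q) characteristic polynomial is P(z) = 1 - 0.909z.
Invertibility requires all roots to lie outside the unit circle, i.e. |z| > 1 for every root.
This is linear in z: 1 + (-0.909) z = 0  =>  z = -1/(-0.909) = 1.10011,  |z| = 1.10011.
Moduli of all roots: 1.1001.
All moduli strictly greater than 1? Yes.
Verdict: Invertible.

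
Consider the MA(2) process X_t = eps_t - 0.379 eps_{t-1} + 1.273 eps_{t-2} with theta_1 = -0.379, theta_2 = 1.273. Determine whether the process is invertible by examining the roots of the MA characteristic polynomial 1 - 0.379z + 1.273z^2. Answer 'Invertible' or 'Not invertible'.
\text{Not invertible}

The MA(q) characteristic polynomial is P(z) = 1 - 0.379z + 1.273z^2.
Invertibility requires all roots to lie outside the unit circle, i.e. |z| > 1 for every root.
Set 1 + (-0.379) z + (1.273) z^2 = 0, i.e. a z^2 + b z + c = 0 with a = 1.273, b = -0.379, c = 1.
Discriminant D = b^2 - 4ac = (-0.379)^2 - 4*(1.273)*1 = 0.143641 - (5.092) = -4.948359.
D < 0, so the roots are the complex-conjugate pair z = (-b +/- i sqrt(-D)) / (2a) = 0.1489 +/- 0.8737i.
For a conjugate pair |z|^2 = z * conj(z) = (product of roots) = c/a = 1/(1.273) = 0.785546, so |z| = sqrt(0.785546) = 0.8863 for both roots.
Moduli of all roots: 0.8863, 0.8863.
All moduli strictly greater than 1? No.
Verdict: Not invertible.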